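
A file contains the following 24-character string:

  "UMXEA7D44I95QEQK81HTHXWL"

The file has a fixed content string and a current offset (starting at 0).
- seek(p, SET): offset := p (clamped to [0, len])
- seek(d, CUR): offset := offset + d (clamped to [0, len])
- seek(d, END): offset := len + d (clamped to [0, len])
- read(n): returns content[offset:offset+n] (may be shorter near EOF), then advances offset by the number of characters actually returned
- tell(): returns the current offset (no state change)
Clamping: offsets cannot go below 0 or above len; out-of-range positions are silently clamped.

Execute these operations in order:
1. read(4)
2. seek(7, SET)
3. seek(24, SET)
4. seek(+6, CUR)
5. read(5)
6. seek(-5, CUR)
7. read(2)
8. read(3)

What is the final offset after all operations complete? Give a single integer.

After 1 (read(4)): returned 'UMXE', offset=4
After 2 (seek(7, SET)): offset=7
After 3 (seek(24, SET)): offset=24
After 4 (seek(+6, CUR)): offset=24
After 5 (read(5)): returned '', offset=24
After 6 (seek(-5, CUR)): offset=19
After 7 (read(2)): returned 'TH', offset=21
After 8 (read(3)): returned 'XWL', offset=24

Answer: 24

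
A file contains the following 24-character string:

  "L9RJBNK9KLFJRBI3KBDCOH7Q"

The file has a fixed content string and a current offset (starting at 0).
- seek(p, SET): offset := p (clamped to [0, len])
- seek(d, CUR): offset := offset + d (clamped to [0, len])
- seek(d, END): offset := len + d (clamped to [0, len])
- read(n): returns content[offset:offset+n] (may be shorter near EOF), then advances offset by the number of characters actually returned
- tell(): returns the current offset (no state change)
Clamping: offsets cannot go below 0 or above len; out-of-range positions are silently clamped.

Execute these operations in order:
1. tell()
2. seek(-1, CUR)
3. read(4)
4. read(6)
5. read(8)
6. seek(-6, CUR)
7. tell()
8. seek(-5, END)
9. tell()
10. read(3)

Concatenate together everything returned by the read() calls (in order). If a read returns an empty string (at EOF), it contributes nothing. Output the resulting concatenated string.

Answer: L9RJBNK9KLFJRBI3KBCOH

Derivation:
After 1 (tell()): offset=0
After 2 (seek(-1, CUR)): offset=0
After 3 (read(4)): returned 'L9RJ', offset=4
After 4 (read(6)): returned 'BNK9KL', offset=10
After 5 (read(8)): returned 'FJRBI3KB', offset=18
After 6 (seek(-6, CUR)): offset=12
After 7 (tell()): offset=12
After 8 (seek(-5, END)): offset=19
After 9 (tell()): offset=19
After 10 (read(3)): returned 'COH', offset=22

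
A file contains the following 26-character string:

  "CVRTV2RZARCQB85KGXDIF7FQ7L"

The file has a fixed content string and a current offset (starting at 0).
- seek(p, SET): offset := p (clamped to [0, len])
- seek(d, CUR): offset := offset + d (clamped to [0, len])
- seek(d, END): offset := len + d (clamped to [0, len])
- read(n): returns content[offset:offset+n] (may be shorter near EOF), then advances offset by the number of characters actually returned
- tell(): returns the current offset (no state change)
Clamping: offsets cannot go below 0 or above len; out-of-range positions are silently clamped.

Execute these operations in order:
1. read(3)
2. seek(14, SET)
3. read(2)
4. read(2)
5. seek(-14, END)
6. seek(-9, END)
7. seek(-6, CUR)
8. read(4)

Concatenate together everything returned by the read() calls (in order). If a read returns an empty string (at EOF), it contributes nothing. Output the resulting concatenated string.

Answer: CVR5KGXQB85

Derivation:
After 1 (read(3)): returned 'CVR', offset=3
After 2 (seek(14, SET)): offset=14
After 3 (read(2)): returned '5K', offset=16
After 4 (read(2)): returned 'GX', offset=18
After 5 (seek(-14, END)): offset=12
After 6 (seek(-9, END)): offset=17
After 7 (seek(-6, CUR)): offset=11
After 8 (read(4)): returned 'QB85', offset=15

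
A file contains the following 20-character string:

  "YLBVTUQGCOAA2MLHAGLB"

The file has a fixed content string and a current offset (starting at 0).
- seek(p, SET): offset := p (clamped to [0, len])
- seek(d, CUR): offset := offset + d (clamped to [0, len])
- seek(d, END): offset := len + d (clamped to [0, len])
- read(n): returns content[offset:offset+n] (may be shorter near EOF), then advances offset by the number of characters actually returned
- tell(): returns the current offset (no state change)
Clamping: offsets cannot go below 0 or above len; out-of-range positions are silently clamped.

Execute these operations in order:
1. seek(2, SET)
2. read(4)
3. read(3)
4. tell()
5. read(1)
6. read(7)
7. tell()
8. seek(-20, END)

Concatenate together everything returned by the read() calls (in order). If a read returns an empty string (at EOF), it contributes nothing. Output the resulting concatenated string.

Answer: BVTUQGCOAA2MLHA

Derivation:
After 1 (seek(2, SET)): offset=2
After 2 (read(4)): returned 'BVTU', offset=6
After 3 (read(3)): returned 'QGC', offset=9
After 4 (tell()): offset=9
After 5 (read(1)): returned 'O', offset=10
After 6 (read(7)): returned 'AA2MLHA', offset=17
After 7 (tell()): offset=17
After 8 (seek(-20, END)): offset=0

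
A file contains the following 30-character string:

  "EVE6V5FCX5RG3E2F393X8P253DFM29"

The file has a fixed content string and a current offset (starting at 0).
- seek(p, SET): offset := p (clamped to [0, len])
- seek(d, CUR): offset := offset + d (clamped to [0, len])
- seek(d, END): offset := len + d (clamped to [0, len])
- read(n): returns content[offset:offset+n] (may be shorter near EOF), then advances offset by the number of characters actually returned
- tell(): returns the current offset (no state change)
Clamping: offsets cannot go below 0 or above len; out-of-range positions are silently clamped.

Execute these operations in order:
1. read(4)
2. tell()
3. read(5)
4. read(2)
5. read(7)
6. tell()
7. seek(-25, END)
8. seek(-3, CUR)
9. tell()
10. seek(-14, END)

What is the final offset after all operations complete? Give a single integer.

Answer: 16

Derivation:
After 1 (read(4)): returned 'EVE6', offset=4
After 2 (tell()): offset=4
After 3 (read(5)): returned 'V5FCX', offset=9
After 4 (read(2)): returned '5R', offset=11
After 5 (read(7)): returned 'G3E2F39', offset=18
After 6 (tell()): offset=18
After 7 (seek(-25, END)): offset=5
After 8 (seek(-3, CUR)): offset=2
After 9 (tell()): offset=2
After 10 (seek(-14, END)): offset=16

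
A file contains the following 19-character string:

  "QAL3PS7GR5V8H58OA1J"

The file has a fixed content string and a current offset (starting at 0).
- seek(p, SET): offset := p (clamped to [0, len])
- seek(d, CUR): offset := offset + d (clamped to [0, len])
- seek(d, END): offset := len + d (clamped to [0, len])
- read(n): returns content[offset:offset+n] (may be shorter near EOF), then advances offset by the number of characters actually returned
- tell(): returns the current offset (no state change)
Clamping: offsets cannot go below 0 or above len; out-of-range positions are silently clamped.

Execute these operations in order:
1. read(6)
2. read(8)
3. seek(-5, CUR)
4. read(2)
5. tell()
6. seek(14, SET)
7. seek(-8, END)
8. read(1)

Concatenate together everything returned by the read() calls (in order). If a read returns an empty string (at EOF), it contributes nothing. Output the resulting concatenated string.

Answer: QAL3PS7GR5V8H55V8

Derivation:
After 1 (read(6)): returned 'QAL3PS', offset=6
After 2 (read(8)): returned '7GR5V8H5', offset=14
After 3 (seek(-5, CUR)): offset=9
After 4 (read(2)): returned '5V', offset=11
After 5 (tell()): offset=11
After 6 (seek(14, SET)): offset=14
After 7 (seek(-8, END)): offset=11
After 8 (read(1)): returned '8', offset=12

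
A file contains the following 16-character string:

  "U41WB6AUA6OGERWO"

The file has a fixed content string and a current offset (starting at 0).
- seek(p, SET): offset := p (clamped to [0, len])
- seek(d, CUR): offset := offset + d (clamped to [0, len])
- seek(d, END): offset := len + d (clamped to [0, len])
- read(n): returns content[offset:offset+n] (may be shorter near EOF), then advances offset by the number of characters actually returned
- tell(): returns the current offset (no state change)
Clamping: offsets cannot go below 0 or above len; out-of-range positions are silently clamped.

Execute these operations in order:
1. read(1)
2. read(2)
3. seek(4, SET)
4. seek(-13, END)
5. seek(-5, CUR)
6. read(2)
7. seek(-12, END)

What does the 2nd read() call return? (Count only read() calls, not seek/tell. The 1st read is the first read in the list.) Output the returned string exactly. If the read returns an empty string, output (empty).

Answer: 41

Derivation:
After 1 (read(1)): returned 'U', offset=1
After 2 (read(2)): returned '41', offset=3
After 3 (seek(4, SET)): offset=4
After 4 (seek(-13, END)): offset=3
After 5 (seek(-5, CUR)): offset=0
After 6 (read(2)): returned 'U4', offset=2
After 7 (seek(-12, END)): offset=4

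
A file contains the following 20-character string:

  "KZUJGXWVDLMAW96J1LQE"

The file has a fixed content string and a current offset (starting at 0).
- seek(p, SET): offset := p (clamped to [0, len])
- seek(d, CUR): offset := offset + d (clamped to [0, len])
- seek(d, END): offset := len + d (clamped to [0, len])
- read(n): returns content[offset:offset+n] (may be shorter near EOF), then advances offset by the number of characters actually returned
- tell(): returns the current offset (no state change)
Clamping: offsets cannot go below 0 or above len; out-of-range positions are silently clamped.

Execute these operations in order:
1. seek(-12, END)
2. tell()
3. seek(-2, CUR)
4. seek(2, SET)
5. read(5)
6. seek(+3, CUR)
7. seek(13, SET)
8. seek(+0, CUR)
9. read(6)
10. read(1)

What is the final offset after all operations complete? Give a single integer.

After 1 (seek(-12, END)): offset=8
After 2 (tell()): offset=8
After 3 (seek(-2, CUR)): offset=6
After 4 (seek(2, SET)): offset=2
After 5 (read(5)): returned 'UJGXW', offset=7
After 6 (seek(+3, CUR)): offset=10
After 7 (seek(13, SET)): offset=13
After 8 (seek(+0, CUR)): offset=13
After 9 (read(6)): returned '96J1LQ', offset=19
After 10 (read(1)): returned 'E', offset=20

Answer: 20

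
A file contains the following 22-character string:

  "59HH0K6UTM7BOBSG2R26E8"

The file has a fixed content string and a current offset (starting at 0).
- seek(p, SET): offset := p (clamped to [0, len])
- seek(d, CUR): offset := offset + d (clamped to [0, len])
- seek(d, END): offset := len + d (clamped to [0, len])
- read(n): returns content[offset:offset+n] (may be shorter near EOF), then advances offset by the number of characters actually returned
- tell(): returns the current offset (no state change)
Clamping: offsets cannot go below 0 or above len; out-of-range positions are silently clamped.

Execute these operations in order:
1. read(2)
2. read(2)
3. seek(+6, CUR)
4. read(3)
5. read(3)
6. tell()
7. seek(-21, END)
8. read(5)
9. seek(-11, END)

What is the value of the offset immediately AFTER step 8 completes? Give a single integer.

Answer: 6

Derivation:
After 1 (read(2)): returned '59', offset=2
After 2 (read(2)): returned 'HH', offset=4
After 3 (seek(+6, CUR)): offset=10
After 4 (read(3)): returned '7BO', offset=13
After 5 (read(3)): returned 'BSG', offset=16
After 6 (tell()): offset=16
After 7 (seek(-21, END)): offset=1
After 8 (read(5)): returned '9HH0K', offset=6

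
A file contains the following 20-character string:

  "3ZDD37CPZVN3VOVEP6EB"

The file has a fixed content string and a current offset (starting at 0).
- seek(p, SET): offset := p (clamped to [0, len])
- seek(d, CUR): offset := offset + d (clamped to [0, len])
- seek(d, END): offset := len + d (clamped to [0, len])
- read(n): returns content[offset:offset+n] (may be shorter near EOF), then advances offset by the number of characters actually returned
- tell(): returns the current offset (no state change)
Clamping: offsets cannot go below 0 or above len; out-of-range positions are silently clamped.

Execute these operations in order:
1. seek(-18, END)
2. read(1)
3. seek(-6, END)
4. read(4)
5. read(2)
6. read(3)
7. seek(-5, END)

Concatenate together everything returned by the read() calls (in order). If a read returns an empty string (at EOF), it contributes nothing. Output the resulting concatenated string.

Answer: DVEP6EB

Derivation:
After 1 (seek(-18, END)): offset=2
After 2 (read(1)): returned 'D', offset=3
After 3 (seek(-6, END)): offset=14
After 4 (read(4)): returned 'VEP6', offset=18
After 5 (read(2)): returned 'EB', offset=20
After 6 (read(3)): returned '', offset=20
After 7 (seek(-5, END)): offset=15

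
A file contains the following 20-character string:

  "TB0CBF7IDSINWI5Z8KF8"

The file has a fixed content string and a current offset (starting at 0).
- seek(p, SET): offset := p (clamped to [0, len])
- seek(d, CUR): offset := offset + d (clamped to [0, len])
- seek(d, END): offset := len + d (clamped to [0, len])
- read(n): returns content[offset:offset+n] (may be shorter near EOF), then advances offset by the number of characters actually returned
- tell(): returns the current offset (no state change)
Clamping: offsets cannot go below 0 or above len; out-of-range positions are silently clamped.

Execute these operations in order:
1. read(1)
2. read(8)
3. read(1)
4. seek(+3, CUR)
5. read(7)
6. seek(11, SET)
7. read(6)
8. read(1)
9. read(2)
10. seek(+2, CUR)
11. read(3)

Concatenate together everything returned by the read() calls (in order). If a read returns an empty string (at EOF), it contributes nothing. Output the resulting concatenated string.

After 1 (read(1)): returned 'T', offset=1
After 2 (read(8)): returned 'B0CBF7ID', offset=9
After 3 (read(1)): returned 'S', offset=10
After 4 (seek(+3, CUR)): offset=13
After 5 (read(7)): returned 'I5Z8KF8', offset=20
After 6 (seek(11, SET)): offset=11
After 7 (read(6)): returned 'NWI5Z8', offset=17
After 8 (read(1)): returned 'K', offset=18
After 9 (read(2)): returned 'F8', offset=20
After 10 (seek(+2, CUR)): offset=20
After 11 (read(3)): returned '', offset=20

Answer: TB0CBF7IDSI5Z8KF8NWI5Z8KF8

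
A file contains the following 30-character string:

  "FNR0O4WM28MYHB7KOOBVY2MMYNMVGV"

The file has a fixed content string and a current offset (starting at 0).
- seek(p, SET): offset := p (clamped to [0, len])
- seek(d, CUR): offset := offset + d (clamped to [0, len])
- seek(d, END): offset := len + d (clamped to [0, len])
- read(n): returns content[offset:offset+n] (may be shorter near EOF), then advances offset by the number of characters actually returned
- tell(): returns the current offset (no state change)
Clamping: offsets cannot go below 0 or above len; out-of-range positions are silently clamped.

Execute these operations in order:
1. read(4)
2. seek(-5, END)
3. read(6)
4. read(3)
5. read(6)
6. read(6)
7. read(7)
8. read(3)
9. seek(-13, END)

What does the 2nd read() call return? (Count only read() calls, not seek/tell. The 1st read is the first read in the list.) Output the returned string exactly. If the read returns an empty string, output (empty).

After 1 (read(4)): returned 'FNR0', offset=4
After 2 (seek(-5, END)): offset=25
After 3 (read(6)): returned 'NMVGV', offset=30
After 4 (read(3)): returned '', offset=30
After 5 (read(6)): returned '', offset=30
After 6 (read(6)): returned '', offset=30
After 7 (read(7)): returned '', offset=30
After 8 (read(3)): returned '', offset=30
After 9 (seek(-13, END)): offset=17

Answer: NMVGV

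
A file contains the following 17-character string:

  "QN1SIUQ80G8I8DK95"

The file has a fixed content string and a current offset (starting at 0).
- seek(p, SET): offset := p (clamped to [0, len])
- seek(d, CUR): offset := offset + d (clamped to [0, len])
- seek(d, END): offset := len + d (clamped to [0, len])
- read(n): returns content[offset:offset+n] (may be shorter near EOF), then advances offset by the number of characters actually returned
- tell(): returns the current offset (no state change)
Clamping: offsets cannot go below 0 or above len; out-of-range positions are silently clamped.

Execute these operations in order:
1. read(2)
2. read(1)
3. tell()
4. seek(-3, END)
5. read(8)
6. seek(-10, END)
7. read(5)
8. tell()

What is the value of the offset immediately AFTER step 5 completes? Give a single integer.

After 1 (read(2)): returned 'QN', offset=2
After 2 (read(1)): returned '1', offset=3
After 3 (tell()): offset=3
After 4 (seek(-3, END)): offset=14
After 5 (read(8)): returned 'K95', offset=17

Answer: 17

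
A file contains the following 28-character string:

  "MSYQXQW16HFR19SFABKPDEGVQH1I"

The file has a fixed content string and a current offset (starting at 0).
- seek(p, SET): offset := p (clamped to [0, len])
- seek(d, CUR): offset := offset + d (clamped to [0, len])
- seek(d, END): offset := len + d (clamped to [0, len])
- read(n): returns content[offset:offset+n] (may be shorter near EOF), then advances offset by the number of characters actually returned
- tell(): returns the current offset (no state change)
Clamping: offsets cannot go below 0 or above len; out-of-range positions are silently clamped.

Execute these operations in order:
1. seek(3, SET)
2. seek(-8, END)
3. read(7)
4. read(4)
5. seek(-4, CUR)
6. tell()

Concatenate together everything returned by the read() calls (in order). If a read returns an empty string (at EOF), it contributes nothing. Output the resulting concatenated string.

Answer: DEGVQH1I

Derivation:
After 1 (seek(3, SET)): offset=3
After 2 (seek(-8, END)): offset=20
After 3 (read(7)): returned 'DEGVQH1', offset=27
After 4 (read(4)): returned 'I', offset=28
After 5 (seek(-4, CUR)): offset=24
After 6 (tell()): offset=24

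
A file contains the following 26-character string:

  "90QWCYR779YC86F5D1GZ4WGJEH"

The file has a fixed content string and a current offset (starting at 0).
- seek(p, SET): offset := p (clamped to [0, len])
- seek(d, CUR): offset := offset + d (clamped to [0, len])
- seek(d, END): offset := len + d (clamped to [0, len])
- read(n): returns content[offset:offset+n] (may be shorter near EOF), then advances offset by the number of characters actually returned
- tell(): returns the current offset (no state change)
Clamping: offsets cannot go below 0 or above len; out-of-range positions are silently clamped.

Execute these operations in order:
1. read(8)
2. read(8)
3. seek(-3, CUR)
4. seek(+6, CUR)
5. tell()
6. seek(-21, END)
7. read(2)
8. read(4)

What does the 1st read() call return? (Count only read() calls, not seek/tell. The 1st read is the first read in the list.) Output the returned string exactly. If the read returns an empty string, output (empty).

Answer: 90QWCYR7

Derivation:
After 1 (read(8)): returned '90QWCYR7', offset=8
After 2 (read(8)): returned '79YC86F5', offset=16
After 3 (seek(-3, CUR)): offset=13
After 4 (seek(+6, CUR)): offset=19
After 5 (tell()): offset=19
After 6 (seek(-21, END)): offset=5
After 7 (read(2)): returned 'YR', offset=7
After 8 (read(4)): returned '779Y', offset=11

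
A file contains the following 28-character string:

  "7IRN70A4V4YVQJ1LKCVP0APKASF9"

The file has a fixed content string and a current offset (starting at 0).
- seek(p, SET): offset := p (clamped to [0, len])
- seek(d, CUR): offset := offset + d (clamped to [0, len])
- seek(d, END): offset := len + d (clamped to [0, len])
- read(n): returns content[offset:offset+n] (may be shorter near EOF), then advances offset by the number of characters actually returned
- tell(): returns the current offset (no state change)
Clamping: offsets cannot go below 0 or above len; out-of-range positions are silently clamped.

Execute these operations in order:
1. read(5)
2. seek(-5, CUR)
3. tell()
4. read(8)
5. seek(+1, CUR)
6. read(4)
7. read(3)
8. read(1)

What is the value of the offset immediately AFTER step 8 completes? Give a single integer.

Answer: 17

Derivation:
After 1 (read(5)): returned '7IRN7', offset=5
After 2 (seek(-5, CUR)): offset=0
After 3 (tell()): offset=0
After 4 (read(8)): returned '7IRN70A4', offset=8
After 5 (seek(+1, CUR)): offset=9
After 6 (read(4)): returned '4YVQ', offset=13
After 7 (read(3)): returned 'J1L', offset=16
After 8 (read(1)): returned 'K', offset=17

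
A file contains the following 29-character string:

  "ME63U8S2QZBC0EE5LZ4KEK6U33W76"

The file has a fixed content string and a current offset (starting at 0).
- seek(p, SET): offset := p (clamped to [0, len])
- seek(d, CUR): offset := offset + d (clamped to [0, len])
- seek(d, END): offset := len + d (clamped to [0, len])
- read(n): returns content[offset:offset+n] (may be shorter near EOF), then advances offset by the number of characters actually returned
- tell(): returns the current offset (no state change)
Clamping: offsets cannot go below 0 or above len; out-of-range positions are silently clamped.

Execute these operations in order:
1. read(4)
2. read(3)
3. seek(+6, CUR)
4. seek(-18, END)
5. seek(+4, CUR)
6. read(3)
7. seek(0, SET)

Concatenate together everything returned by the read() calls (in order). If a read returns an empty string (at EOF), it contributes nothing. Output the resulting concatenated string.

After 1 (read(4)): returned 'ME63', offset=4
After 2 (read(3)): returned 'U8S', offset=7
After 3 (seek(+6, CUR)): offset=13
After 4 (seek(-18, END)): offset=11
After 5 (seek(+4, CUR)): offset=15
After 6 (read(3)): returned '5LZ', offset=18
After 7 (seek(0, SET)): offset=0

Answer: ME63U8S5LZ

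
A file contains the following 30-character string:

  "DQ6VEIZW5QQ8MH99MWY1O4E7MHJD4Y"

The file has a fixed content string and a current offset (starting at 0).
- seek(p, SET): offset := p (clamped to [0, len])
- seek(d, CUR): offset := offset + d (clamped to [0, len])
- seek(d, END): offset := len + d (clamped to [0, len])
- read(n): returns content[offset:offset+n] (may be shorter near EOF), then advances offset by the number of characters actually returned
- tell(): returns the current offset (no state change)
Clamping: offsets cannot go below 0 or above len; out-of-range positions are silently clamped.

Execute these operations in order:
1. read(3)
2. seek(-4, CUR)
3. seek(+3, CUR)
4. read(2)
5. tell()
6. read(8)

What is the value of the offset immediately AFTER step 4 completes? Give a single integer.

Answer: 5

Derivation:
After 1 (read(3)): returned 'DQ6', offset=3
After 2 (seek(-4, CUR)): offset=0
After 3 (seek(+3, CUR)): offset=3
After 4 (read(2)): returned 'VE', offset=5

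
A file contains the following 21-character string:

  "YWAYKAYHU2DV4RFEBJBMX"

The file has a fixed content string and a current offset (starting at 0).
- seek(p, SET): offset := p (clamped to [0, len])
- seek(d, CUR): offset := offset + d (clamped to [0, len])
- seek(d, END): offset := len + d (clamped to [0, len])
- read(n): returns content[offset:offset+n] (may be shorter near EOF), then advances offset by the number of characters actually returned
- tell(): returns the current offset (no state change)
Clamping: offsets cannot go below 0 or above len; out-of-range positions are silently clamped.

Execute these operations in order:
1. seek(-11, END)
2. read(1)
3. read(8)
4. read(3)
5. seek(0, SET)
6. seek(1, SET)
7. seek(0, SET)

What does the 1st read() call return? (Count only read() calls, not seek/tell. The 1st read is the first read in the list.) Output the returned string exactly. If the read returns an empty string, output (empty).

Answer: D

Derivation:
After 1 (seek(-11, END)): offset=10
After 2 (read(1)): returned 'D', offset=11
After 3 (read(8)): returned 'V4RFEBJB', offset=19
After 4 (read(3)): returned 'MX', offset=21
After 5 (seek(0, SET)): offset=0
After 6 (seek(1, SET)): offset=1
After 7 (seek(0, SET)): offset=0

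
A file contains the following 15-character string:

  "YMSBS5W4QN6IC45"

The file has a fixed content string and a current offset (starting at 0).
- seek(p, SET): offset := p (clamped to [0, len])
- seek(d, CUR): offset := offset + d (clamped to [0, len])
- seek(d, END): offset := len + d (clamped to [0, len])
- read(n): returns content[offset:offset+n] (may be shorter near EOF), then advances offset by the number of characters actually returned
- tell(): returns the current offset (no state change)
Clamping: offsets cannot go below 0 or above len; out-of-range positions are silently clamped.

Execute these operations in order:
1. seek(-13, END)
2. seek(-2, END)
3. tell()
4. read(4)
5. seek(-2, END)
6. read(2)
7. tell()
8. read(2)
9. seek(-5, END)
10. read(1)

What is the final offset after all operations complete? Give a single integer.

After 1 (seek(-13, END)): offset=2
After 2 (seek(-2, END)): offset=13
After 3 (tell()): offset=13
After 4 (read(4)): returned '45', offset=15
After 5 (seek(-2, END)): offset=13
After 6 (read(2)): returned '45', offset=15
After 7 (tell()): offset=15
After 8 (read(2)): returned '', offset=15
After 9 (seek(-5, END)): offset=10
After 10 (read(1)): returned '6', offset=11

Answer: 11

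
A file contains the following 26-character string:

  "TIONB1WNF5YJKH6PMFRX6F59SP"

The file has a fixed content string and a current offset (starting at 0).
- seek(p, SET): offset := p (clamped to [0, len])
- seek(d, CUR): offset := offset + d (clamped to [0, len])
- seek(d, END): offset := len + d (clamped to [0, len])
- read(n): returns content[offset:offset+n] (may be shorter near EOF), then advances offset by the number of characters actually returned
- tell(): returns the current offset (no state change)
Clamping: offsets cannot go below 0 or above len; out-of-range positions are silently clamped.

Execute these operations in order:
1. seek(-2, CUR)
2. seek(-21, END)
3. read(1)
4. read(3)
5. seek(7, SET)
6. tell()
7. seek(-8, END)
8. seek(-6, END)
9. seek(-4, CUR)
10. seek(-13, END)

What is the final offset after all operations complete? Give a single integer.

Answer: 13

Derivation:
After 1 (seek(-2, CUR)): offset=0
After 2 (seek(-21, END)): offset=5
After 3 (read(1)): returned '1', offset=6
After 4 (read(3)): returned 'WNF', offset=9
After 5 (seek(7, SET)): offset=7
After 6 (tell()): offset=7
After 7 (seek(-8, END)): offset=18
After 8 (seek(-6, END)): offset=20
After 9 (seek(-4, CUR)): offset=16
After 10 (seek(-13, END)): offset=13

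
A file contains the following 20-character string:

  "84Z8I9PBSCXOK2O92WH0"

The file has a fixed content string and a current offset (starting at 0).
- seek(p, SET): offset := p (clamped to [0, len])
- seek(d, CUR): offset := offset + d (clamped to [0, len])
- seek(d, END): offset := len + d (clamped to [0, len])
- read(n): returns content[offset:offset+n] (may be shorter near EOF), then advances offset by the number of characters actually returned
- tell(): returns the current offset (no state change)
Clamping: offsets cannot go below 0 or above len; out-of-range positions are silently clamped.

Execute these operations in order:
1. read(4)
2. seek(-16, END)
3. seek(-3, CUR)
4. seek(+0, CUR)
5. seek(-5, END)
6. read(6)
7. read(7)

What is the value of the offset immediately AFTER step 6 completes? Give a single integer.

Answer: 20

Derivation:
After 1 (read(4)): returned '84Z8', offset=4
After 2 (seek(-16, END)): offset=4
After 3 (seek(-3, CUR)): offset=1
After 4 (seek(+0, CUR)): offset=1
After 5 (seek(-5, END)): offset=15
After 6 (read(6)): returned '92WH0', offset=20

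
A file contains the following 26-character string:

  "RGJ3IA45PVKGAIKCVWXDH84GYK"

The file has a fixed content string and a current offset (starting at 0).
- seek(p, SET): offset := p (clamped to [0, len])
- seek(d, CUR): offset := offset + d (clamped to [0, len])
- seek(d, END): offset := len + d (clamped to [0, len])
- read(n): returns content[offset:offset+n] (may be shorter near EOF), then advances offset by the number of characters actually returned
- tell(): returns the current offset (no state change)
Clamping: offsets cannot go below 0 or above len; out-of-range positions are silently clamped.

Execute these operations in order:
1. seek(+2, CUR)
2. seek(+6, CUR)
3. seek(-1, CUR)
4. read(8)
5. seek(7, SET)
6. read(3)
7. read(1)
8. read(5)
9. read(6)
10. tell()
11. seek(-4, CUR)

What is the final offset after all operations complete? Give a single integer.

Answer: 18

Derivation:
After 1 (seek(+2, CUR)): offset=2
After 2 (seek(+6, CUR)): offset=8
After 3 (seek(-1, CUR)): offset=7
After 4 (read(8)): returned '5PVKGAIK', offset=15
After 5 (seek(7, SET)): offset=7
After 6 (read(3)): returned '5PV', offset=10
After 7 (read(1)): returned 'K', offset=11
After 8 (read(5)): returned 'GAIKC', offset=16
After 9 (read(6)): returned 'VWXDH8', offset=22
After 10 (tell()): offset=22
After 11 (seek(-4, CUR)): offset=18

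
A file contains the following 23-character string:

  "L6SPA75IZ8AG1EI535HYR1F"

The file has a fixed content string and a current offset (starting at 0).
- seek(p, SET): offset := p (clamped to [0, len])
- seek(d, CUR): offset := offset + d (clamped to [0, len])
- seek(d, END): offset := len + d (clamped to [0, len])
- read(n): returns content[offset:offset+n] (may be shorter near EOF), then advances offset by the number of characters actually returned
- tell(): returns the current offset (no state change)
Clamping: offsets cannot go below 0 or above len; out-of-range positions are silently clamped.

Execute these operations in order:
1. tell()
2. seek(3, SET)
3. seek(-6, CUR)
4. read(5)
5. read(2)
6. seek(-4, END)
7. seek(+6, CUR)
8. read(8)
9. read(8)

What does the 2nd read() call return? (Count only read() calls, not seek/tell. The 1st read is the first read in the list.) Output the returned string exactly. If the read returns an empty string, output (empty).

Answer: 75

Derivation:
After 1 (tell()): offset=0
After 2 (seek(3, SET)): offset=3
After 3 (seek(-6, CUR)): offset=0
After 4 (read(5)): returned 'L6SPA', offset=5
After 5 (read(2)): returned '75', offset=7
After 6 (seek(-4, END)): offset=19
After 7 (seek(+6, CUR)): offset=23
After 8 (read(8)): returned '', offset=23
After 9 (read(8)): returned '', offset=23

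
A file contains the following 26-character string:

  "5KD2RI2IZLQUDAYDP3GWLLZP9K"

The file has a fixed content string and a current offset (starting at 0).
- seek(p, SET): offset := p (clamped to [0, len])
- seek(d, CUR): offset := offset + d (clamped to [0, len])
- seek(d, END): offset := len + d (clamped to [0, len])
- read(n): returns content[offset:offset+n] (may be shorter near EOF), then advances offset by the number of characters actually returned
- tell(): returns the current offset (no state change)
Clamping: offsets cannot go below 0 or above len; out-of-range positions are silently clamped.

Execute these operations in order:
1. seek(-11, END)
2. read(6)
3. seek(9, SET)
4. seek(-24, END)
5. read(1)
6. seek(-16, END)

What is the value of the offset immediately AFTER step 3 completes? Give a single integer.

After 1 (seek(-11, END)): offset=15
After 2 (read(6)): returned 'DP3GWL', offset=21
After 3 (seek(9, SET)): offset=9

Answer: 9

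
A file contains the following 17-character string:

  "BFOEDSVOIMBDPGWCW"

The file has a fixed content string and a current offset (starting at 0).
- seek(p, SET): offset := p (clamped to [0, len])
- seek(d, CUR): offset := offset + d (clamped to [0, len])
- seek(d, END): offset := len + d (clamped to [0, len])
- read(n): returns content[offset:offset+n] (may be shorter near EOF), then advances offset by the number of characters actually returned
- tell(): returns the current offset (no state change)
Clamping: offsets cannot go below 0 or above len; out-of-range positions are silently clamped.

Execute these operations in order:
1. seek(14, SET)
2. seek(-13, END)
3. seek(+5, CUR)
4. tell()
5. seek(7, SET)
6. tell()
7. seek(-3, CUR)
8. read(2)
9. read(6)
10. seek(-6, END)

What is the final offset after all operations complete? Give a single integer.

After 1 (seek(14, SET)): offset=14
After 2 (seek(-13, END)): offset=4
After 3 (seek(+5, CUR)): offset=9
After 4 (tell()): offset=9
After 5 (seek(7, SET)): offset=7
After 6 (tell()): offset=7
After 7 (seek(-3, CUR)): offset=4
After 8 (read(2)): returned 'DS', offset=6
After 9 (read(6)): returned 'VOIMBD', offset=12
After 10 (seek(-6, END)): offset=11

Answer: 11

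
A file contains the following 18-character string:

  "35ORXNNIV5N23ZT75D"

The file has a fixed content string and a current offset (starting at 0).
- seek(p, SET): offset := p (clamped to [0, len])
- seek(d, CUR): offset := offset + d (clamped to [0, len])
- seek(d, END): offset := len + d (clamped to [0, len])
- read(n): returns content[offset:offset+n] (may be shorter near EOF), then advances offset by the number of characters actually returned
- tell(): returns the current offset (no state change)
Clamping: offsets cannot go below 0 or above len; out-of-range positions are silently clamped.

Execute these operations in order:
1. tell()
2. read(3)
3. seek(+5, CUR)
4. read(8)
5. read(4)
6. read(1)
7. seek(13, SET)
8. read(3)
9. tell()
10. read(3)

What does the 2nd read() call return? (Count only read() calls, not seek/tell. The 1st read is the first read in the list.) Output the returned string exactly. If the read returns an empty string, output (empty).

Answer: V5N23ZT7

Derivation:
After 1 (tell()): offset=0
After 2 (read(3)): returned '35O', offset=3
After 3 (seek(+5, CUR)): offset=8
After 4 (read(8)): returned 'V5N23ZT7', offset=16
After 5 (read(4)): returned '5D', offset=18
After 6 (read(1)): returned '', offset=18
After 7 (seek(13, SET)): offset=13
After 8 (read(3)): returned 'ZT7', offset=16
After 9 (tell()): offset=16
After 10 (read(3)): returned '5D', offset=18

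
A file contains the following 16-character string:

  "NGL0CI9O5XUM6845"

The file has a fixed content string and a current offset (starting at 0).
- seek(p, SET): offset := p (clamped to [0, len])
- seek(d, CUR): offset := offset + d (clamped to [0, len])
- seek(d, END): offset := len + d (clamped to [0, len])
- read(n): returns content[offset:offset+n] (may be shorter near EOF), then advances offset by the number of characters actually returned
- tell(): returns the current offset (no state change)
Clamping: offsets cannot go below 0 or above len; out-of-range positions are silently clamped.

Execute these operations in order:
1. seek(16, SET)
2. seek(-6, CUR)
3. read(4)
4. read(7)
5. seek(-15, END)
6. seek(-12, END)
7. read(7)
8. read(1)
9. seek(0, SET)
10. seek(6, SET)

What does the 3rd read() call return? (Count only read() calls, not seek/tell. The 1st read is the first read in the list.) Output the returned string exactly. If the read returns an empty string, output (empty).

Answer: CI9O5XU

Derivation:
After 1 (seek(16, SET)): offset=16
After 2 (seek(-6, CUR)): offset=10
After 3 (read(4)): returned 'UM68', offset=14
After 4 (read(7)): returned '45', offset=16
After 5 (seek(-15, END)): offset=1
After 6 (seek(-12, END)): offset=4
After 7 (read(7)): returned 'CI9O5XU', offset=11
After 8 (read(1)): returned 'M', offset=12
After 9 (seek(0, SET)): offset=0
After 10 (seek(6, SET)): offset=6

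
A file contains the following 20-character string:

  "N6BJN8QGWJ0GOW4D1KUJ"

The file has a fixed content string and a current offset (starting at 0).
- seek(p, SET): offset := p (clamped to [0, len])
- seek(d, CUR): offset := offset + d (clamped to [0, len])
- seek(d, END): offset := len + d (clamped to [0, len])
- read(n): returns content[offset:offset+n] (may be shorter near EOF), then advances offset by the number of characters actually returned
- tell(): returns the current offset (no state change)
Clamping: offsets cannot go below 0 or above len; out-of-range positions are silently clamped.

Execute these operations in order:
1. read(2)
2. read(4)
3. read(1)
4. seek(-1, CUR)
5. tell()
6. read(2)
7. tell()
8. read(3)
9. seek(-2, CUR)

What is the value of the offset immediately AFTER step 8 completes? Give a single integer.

Answer: 11

Derivation:
After 1 (read(2)): returned 'N6', offset=2
After 2 (read(4)): returned 'BJN8', offset=6
After 3 (read(1)): returned 'Q', offset=7
After 4 (seek(-1, CUR)): offset=6
After 5 (tell()): offset=6
After 6 (read(2)): returned 'QG', offset=8
After 7 (tell()): offset=8
After 8 (read(3)): returned 'WJ0', offset=11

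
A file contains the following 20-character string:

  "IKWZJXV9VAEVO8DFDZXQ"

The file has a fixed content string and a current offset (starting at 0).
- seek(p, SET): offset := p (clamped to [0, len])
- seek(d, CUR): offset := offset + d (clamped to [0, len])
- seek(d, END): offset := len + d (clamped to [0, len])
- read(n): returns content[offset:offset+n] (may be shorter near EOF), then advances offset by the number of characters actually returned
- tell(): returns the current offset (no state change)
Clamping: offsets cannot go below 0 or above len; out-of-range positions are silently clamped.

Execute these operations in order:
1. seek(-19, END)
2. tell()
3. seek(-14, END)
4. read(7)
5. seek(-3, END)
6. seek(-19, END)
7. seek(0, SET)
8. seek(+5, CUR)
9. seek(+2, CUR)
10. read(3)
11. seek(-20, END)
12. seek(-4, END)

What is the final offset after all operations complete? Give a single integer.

Answer: 16

Derivation:
After 1 (seek(-19, END)): offset=1
After 2 (tell()): offset=1
After 3 (seek(-14, END)): offset=6
After 4 (read(7)): returned 'V9VAEVO', offset=13
After 5 (seek(-3, END)): offset=17
After 6 (seek(-19, END)): offset=1
After 7 (seek(0, SET)): offset=0
After 8 (seek(+5, CUR)): offset=5
After 9 (seek(+2, CUR)): offset=7
After 10 (read(3)): returned '9VA', offset=10
After 11 (seek(-20, END)): offset=0
After 12 (seek(-4, END)): offset=16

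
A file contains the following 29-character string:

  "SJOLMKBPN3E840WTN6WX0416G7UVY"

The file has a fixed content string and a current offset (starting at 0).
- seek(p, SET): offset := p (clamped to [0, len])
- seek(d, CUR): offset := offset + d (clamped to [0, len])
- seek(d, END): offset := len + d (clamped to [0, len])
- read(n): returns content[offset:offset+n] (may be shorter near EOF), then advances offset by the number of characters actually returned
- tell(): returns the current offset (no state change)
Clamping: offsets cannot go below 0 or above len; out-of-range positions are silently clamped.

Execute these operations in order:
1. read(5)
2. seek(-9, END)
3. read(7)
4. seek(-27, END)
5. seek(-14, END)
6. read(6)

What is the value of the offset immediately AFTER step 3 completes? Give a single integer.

Answer: 27

Derivation:
After 1 (read(5)): returned 'SJOLM', offset=5
After 2 (seek(-9, END)): offset=20
After 3 (read(7)): returned '0416G7U', offset=27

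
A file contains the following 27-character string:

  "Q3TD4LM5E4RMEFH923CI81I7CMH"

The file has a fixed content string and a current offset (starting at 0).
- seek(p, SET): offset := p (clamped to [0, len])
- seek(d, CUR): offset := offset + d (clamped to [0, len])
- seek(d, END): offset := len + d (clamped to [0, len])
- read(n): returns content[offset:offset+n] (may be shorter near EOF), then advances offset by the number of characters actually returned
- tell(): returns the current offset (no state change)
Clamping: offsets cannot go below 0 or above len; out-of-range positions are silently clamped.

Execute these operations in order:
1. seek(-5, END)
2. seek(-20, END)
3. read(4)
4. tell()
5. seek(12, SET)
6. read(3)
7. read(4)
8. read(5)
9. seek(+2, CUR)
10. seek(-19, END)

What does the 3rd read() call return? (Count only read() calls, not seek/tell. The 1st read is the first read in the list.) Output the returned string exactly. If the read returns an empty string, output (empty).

Answer: 923C

Derivation:
After 1 (seek(-5, END)): offset=22
After 2 (seek(-20, END)): offset=7
After 3 (read(4)): returned '5E4R', offset=11
After 4 (tell()): offset=11
After 5 (seek(12, SET)): offset=12
After 6 (read(3)): returned 'EFH', offset=15
After 7 (read(4)): returned '923C', offset=19
After 8 (read(5)): returned 'I81I7', offset=24
After 9 (seek(+2, CUR)): offset=26
After 10 (seek(-19, END)): offset=8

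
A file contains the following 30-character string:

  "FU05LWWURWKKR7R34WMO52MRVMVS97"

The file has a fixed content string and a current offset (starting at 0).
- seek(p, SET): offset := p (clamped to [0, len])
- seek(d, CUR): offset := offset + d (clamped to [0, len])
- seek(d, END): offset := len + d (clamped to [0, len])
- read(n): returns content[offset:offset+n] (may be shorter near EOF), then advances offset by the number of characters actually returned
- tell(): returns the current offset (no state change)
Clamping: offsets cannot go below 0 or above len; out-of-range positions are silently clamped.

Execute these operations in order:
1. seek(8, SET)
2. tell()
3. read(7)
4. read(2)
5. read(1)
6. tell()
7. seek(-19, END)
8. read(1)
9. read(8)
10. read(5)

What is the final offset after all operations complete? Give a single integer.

Answer: 25

Derivation:
After 1 (seek(8, SET)): offset=8
After 2 (tell()): offset=8
After 3 (read(7)): returned 'RWKKR7R', offset=15
After 4 (read(2)): returned '34', offset=17
After 5 (read(1)): returned 'W', offset=18
After 6 (tell()): offset=18
After 7 (seek(-19, END)): offset=11
After 8 (read(1)): returned 'K', offset=12
After 9 (read(8)): returned 'R7R34WMO', offset=20
After 10 (read(5)): returned '52MRV', offset=25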